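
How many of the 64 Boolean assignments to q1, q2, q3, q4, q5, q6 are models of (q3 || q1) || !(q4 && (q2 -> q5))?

58

Initial set: {((q3 || q1) || !(q4 && (q2 -> q5)))}.
((q3 || q1) || !(q4 && (q2 -> q5))): β-rule — branch into (q3 || q1)  //  !(q4 && (q2 -> q5)).
  branch 1 (add (q3 || q1)):
    (q3 || q1): β-rule — branch into q3  //  q1.
      branch 1.1 (add q3):
        ○ open, literals {q3=1}.
      branch 1.2 (add q1):
        ○ open, literals {q1=1}.
  branch 2 (add !(q4 && (q2 -> q5))):
    !(q4 && (q2 -> q5)): β-rule — branch into !q4  //  !(q2 -> q5).
      branch 2.1 (add !q4):
        ○ open, literals {q4=0}.
      branch 2.2 (add !(q2 -> q5)):
        !(q2 -> q5): α-rule — add q2, !q5.
        ○ open, literals {q2=1, q5=0}.
0 branches closed, 4 open.
Each open branch fixes some atoms; the unmentioned ones are free. Counting distinct full assignments: branch {q3=1} (q1, q2, q4, q5, q6) contributes 32 new; branch {q1=1} (q2, q3, q4, q5, q6) contributes 16 new; branch {q4=0} (q1, q2, q3, q5, q6) contributes 8 new; branch {q2=1, q5=0} (q1, q3, q4, q6) contributes 2 new. Total: 58.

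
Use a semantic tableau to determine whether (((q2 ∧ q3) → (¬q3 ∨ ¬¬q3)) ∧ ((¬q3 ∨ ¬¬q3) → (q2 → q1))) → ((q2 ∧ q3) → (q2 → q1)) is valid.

Assume the negation and expand:
Initial set: {¬((((q2 ∧ q3) → (¬q3 ∨ ¬¬q3)) ∧ ((¬q3 ∨ ¬¬q3) → (q2 → q1))) → ((q2 ∧ q3) → (q2 → q1)))}.
¬((((q2 ∧ q3) → (¬q3 ∨ ¬¬q3)) ∧ ((¬q3 ∨ ¬¬q3) → (q2 → q1))) → ((q2 ∧ q3) → (q2 → q1))): α-rule — add (((q2 ∧ q3) → (¬q3 ∨ ¬¬q3)) ∧ ((¬q3 ∨ ¬¬q3) → (q2 → q1))), ¬((q2 ∧ q3) → (q2 → q1)).
(((q2 ∧ q3) → (¬q3 ∨ ¬¬q3)) ∧ ((¬q3 ∨ ¬¬q3) → (q2 → q1))): α-rule — add ((q2 ∧ q3) → (¬q3 ∨ ¬¬q3)), ((¬q3 ∨ ¬¬q3) → (q2 → q1)).
¬((q2 ∧ q3) → (q2 → q1)): α-rule — add (q2 ∧ q3), ¬(q2 → q1).
(q2 ∧ q3): α-rule — add q2, q3.
¬(q2 → q1): α-rule — add q2, ¬q1.
((q2 ∧ q3) → (¬q3 ∨ ¬¬q3)): β-rule — branch into ¬(q2 ∧ q3)  //  (¬q3 ∨ ¬¬q3).
  branch 1 (add ¬(q2 ∧ q3)):
    ((¬q3 ∨ ¬¬q3) → (q2 → q1)): β-rule — branch into ¬(¬q3 ∨ ¬¬q3)  //  (q2 → q1).
      branch 1.1 (add ¬(¬q3 ∨ ¬¬q3)):
        ¬(¬q3 ∨ ¬¬q3): α-rule — add ¬¬q3, ¬¬¬q3.
        ¬¬¬q3: drop double negation, giving ¬q3.
        × closes — contains both q3 and ¬q3.
      branch 1.2 (add (q2 → q1)):
        ¬(q2 ∧ q3): β-rule — branch into ¬q2  //  ¬q3.
          branch 1.2.1 (add ¬q2):
            × closes — contains both q2 and ¬q2.
          branch 1.2.2 (add ¬q3):
            × closes — contains both q3 and ¬q3.
  branch 2 (add (¬q3 ∨ ¬¬q3)):
    ((¬q3 ∨ ¬¬q3) → (q2 → q1)): β-rule — branch into ¬(¬q3 ∨ ¬¬q3)  //  (q2 → q1).
      branch 2.1 (add ¬(¬q3 ∨ ¬¬q3)):
        ¬(¬q3 ∨ ¬¬q3): α-rule — add ¬¬q3, ¬¬¬q3.
        ¬¬¬q3: drop double negation, giving ¬q3.
        × closes — contains both q3 and ¬q3.
      branch 2.2 (add (q2 → q1)):
        (¬q3 ∨ ¬¬q3): β-rule — branch into ¬q3  //  ¬¬q3.
          branch 2.2.1 (add ¬q3):
            × closes — contains both q3 and ¬q3.
          branch 2.2.2 (add ¬¬q3):
            ¬¬q3: drop double negation, giving q3.
            (q2 → q1): β-rule — branch into ¬q2  //  q1.
              branch 2.2.2.1 (add ¬q2):
                × closes — contains both q2 and ¬q2.
              branch 2.2.2.2 (add q1):
                × closes — contains both q1 and ¬q1.
All 7 branches close.
Every branch closed, so the negation is unsatisfiable and the formula is valid.

Valid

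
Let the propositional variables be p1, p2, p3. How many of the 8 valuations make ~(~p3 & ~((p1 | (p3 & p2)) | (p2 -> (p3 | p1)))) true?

Initial set: {~(~p3 & ~((p1 | (p3 & p2)) | (p2 -> (p3 | p1))))}.
~(~p3 & ~((p1 | (p3 & p2)) | (p2 -> (p3 | p1)))): β-rule — branch into ~~p3  //  ~~((p1 | (p3 & p2)) | (p2 -> (p3 | p1))).
  branch 1 (add ~~p3):
    ○ open, literals {p3=1}.
  branch 2 (add ~~((p1 | (p3 & p2)) | (p2 -> (p3 | p1)))):
    ~~((p1 | (p3 & p2)) | (p2 -> (p3 | p1))): β-rule — branch into (p1 | (p3 & p2))  //  (p2 -> (p3 | p1)).
      branch 2.1 (add (p1 | (p3 & p2))):
        (p1 | (p3 & p2)): β-rule — branch into p1  //  (p3 & p2).
          branch 2.1.1 (add p1):
            ○ open, literals {p1=1}.
          branch 2.1.2 (add (p3 & p2)):
            (p3 & p2): α-rule — add p3, p2.
            ○ open, literals {p2=1, p3=1}.
      branch 2.2 (add (p2 -> (p3 | p1))):
        (p2 -> (p3 | p1)): β-rule — branch into ~p2  //  (p3 | p1).
          branch 2.2.1 (add ~p2):
            ○ open, literals {p2=0}.
          branch 2.2.2 (add (p3 | p1)):
            (p3 | p1): β-rule — branch into p3  //  p1.
              branch 2.2.2.1 (add p3):
                ○ open, literals {p3=1}.
              branch 2.2.2.2 (add p1):
                ○ open, literals {p1=1}.
0 branches closed, 6 open.
Each open branch fixes some atoms; the unmentioned ones are free. Counting distinct full assignments: branch {p3=1} (p1, p2) contributes 4 new; branch {p1=1} (p2, p3) contributes 2 new; branch {p2=1, p3=1} (p1) contributes 0 new; branch {p2=0} (p1, p3) contributes 1 new; branch {p3=1} (p1, p2) contributes 0 new; branch {p1=1} (p2, p3) contributes 0 new. Total: 7.

7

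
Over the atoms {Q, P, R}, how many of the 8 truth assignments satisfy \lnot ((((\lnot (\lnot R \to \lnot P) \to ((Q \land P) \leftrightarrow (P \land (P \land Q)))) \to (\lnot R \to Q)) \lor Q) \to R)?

Initial set: {\lnot ((((\lnot (\lnot R \to \lnot P) \to ((Q \land P) \leftrightarrow (P \land (P \land Q)))) \to (\lnot R \to Q)) \lor Q) \to R)}.
\lnot ((((\lnot (\lnot R \to \lnot P) \to ((Q \land P) \leftrightarrow (P \land (P \land Q)))) \to (\lnot R \to Q)) \lor Q) \to R): α-rule — add (((\lnot (\lnot R \to \lnot P) \to ((Q \land P) \leftrightarrow (P \land (P \land Q)))) \to (\lnot R \to Q)) \lor Q), \lnot R.
(((\lnot (\lnot R \to \lnot P) \to ((Q \land P) \leftrightarrow (P \land (P \land Q)))) \to (\lnot R \to Q)) \lor Q): β-rule — branch into ((\lnot (\lnot R \to \lnot P) \to ((Q \land P) \leftrightarrow (P \land (P \land Q)))) \to (\lnot R \to Q))  //  Q.
  branch 1 (add ((\lnot (\lnot R \to \lnot P) \to ((Q \land P) \leftrightarrow (P \land (P \land Q)))) \to (\lnot R \to Q))):
    ((\lnot (\lnot R \to \lnot P) \to ((Q \land P) \leftrightarrow (P \land (P \land Q)))) \to (\lnot R \to Q)): β-rule — branch into \lnot (\lnot (\lnot R \to \lnot P) \to ((Q \land P) \leftrightarrow (P \land (P \land Q))))  //  (\lnot R \to Q).
      branch 1.1 (add \lnot (\lnot (\lnot R \to \lnot P) \to ((Q \land P) \leftrightarrow (P \land (P \land Q))))):
        \lnot (\lnot (\lnot R \to \lnot P) \to ((Q \land P) \leftrightarrow (P \land (P \land Q)))): α-rule — add \lnot (\lnot R \to \lnot P), \lnot ((Q \land P) \leftrightarrow (P \land (P \land Q))).
        \lnot (\lnot R \to \lnot P): α-rule — add \lnot R, \lnot \lnot P.
        \lnot ((Q \land P) \leftrightarrow (P \land (P \land Q))): β-rule — branch into (Q \land P), \lnot (P \land (P \land Q))  //  \lnot (Q \land P), (P \land (P \land Q)).
          branch 1.1.1 (add (Q \land P), \lnot (P \land (P \land Q))):
            (Q \land P): α-rule — add Q, P.
            \lnot (P \land (P \land Q)): β-rule — branch into \lnot P  //  \lnot (P \land Q).
              branch 1.1.1.1 (add \lnot P):
                × closes — contains both P and \lnot P.
              branch 1.1.1.2 (add \lnot (P \land Q)):
                \lnot (P \land Q): β-rule — branch into \lnot P  //  \lnot Q.
                  branch 1.1.1.2.1 (add \lnot P):
                    × closes — contains both P and \lnot P.
                  branch 1.1.1.2.2 (add \lnot Q):
                    × closes — contains both Q and \lnot Q.
          branch 1.1.2 (add \lnot (Q \land P), (P \land (P \land Q))):
            (P \land (P \land Q)): α-rule — add P, (P \land Q).
            (P \land Q): α-rule — add P, Q.
            \lnot (Q \land P): β-rule — branch into \lnot Q  //  \lnot P.
              branch 1.1.2.1 (add \lnot Q):
                × closes — contains both Q and \lnot Q.
              branch 1.1.2.2 (add \lnot P):
                × closes — contains both P and \lnot P.
      branch 1.2 (add (\lnot R \to Q)):
        (\lnot R \to Q): β-rule — branch into \lnot \lnot R  //  Q.
          branch 1.2.1 (add \lnot \lnot R):
            × closes — contains both R and \lnot R.
          branch 1.2.2 (add Q):
            ○ open, literals {Q=true, R=false}.
  branch 2 (add Q):
    ○ open, literals {Q=true, R=false}.
6 branches closed, 2 open.
Each open branch fixes some atoms; the unmentioned ones are free. Counting distinct full assignments: branch {Q=true, R=false} (P) contributes 2 new; branch {Q=true, R=false} (P) contributes 0 new. Total: 2.

2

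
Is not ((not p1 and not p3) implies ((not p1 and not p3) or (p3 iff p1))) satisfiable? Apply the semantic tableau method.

Unsatisfiable

Initial set: {T not ((not p1 and not p3) implies ((not p1 and not p3) or (p3 iff p1)))}.
T not ((not p1 and not p3) implies ((not p1 and not p3) or (p3 iff p1))): α-rule — add T (not p1 and not p3), F ((not p1 and not p3) or (p3 iff p1)).
T (not p1 and not p3): α-rule — add T not p1, T not p3.
F ((not p1 and not p3) or (p3 iff p1)): α-rule — add F (not p1 and not p3), F (p3 iff p1).
F (not p1 and not p3): β-rule — branch into F not p1  //  F not p3.
  branch 1 (add F not p1):
    × closes — contains both p1 and not p1.
  branch 2 (add F not p3):
    × closes — contains both p3 and not p3.
All 2 branches close.
Every branch closed; the formula is unsatisfiable.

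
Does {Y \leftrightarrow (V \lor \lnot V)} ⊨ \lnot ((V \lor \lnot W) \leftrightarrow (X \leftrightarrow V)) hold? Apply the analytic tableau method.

No

Initial set: {(Y \leftrightarrow (V \lor \lnot V)); \lnot \lnot ((V \lor \lnot W) \leftrightarrow (X \leftrightarrow V))}.
(Y \leftrightarrow (V \lor \lnot V)): β-rule — branch into Y, (V \lor \lnot V)  //  \lnot Y, \lnot (V \lor \lnot V).
  branch 1 (add Y, (V \lor \lnot V)):
    \lnot \lnot ((V \lor \lnot W) \leftrightarrow (X \leftrightarrow V)): β-rule — branch into (V \lor \lnot W), (X \leftrightarrow V)  //  \lnot (V \lor \lnot W), \lnot (X \leftrightarrow V).
      branch 1.1 (add (V \lor \lnot W), (X \leftrightarrow V)):
        (V \lor \lnot V): β-rule — branch into V  //  \lnot V.
          branch 1.1.1 (add V):
            (V \lor \lnot W): β-rule — branch into V  //  \lnot W.
              branch 1.1.1.1 (add V):
                (X \leftrightarrow V): β-rule — branch into X, V  //  \lnot X, \lnot V.
                  branch 1.1.1.1.1 (add X, V):
                    ○ open, literals {V=true, X=true, Y=true}.
                  branch 1.1.1.1.2 (add \lnot X, \lnot V):
                    × closes — contains both V and \lnot V.
              branch 1.1.1.2 (add \lnot W):
                (X \leftrightarrow V): β-rule — branch into X, V  //  \lnot X, \lnot V.
                  branch 1.1.1.2.1 (add X, V):
                    ○ open, literals {V=true, W=false, X=true, Y=true}.
                  branch 1.1.1.2.2 (add \lnot X, \lnot V):
                    × closes — contains both V and \lnot V.
          branch 1.1.2 (add \lnot V):
            (V \lor \lnot W): β-rule — branch into V  //  \lnot W.
              branch 1.1.2.1 (add V):
                × closes — contains both V and \lnot V.
              branch 1.1.2.2 (add \lnot W):
                (X \leftrightarrow V): β-rule — branch into X, V  //  \lnot X, \lnot V.
                  branch 1.1.2.2.1 (add X, V):
                    × closes — contains both V and \lnot V.
                  branch 1.1.2.2.2 (add \lnot X, \lnot V):
                    ○ open, literals {V=false, W=false, X=false, Y=true}.
      branch 1.2 (add \lnot (V \lor \lnot W), \lnot (X \leftrightarrow V)):
        \lnot (V \lor \lnot W): α-rule — add \lnot V, \lnot \lnot W.
        (V \lor \lnot V): β-rule — branch into V  //  \lnot V.
          branch 1.2.1 (add V):
            × closes — contains both V and \lnot V.
          branch 1.2.2 (add \lnot V):
            \lnot (X \leftrightarrow V): β-rule — branch into X, \lnot V  //  \lnot X, V.
              branch 1.2.2.1 (add X, \lnot V):
                ○ open, literals {V=false, W=true, X=true, Y=true}.
              branch 1.2.2.2 (add \lnot X, V):
                × closes — contains both V and \lnot V.
  branch 2 (add \lnot Y, \lnot (V \lor \lnot V)):
    \lnot (V \lor \lnot V): α-rule — add \lnot V, \lnot \lnot V.
    × closes — contains both V and \lnot V.
7 branches closed, 4 open.
An open branch gives a countermodel: V=true, X=true, Y=true (unmentioned atoms arbitrary); the premises hold there but the conclusion fails.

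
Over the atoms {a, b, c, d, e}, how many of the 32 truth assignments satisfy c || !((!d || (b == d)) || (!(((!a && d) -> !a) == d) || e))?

Initial set: {(c || !((!d || (b == d)) || (!(((!a && d) -> !a) == d) || e)))}.
(c || !((!d || (b == d)) || (!(((!a && d) -> !a) == d) || e))): β-rule — branch into c  //  !((!d || (b == d)) || (!(((!a && d) -> !a) == d) || e)).
  branch 1 (add c):
    ○ open, literals {c=T}.
  branch 2 (add !((!d || (b == d)) || (!(((!a && d) -> !a) == d) || e))):
    !((!d || (b == d)) || (!(((!a && d) -> !a) == d) || e)): α-rule — add !(!d || (b == d)), !(!(((!a && d) -> !a) == d) || e).
    !(!d || (b == d)): α-rule — add !!d, !(b == d).
    !(!(((!a && d) -> !a) == d) || e): α-rule — add !!(((!a && d) -> !a) == d), !e.
    !(b == d): β-rule — branch into b, !d  //  !b, d.
      branch 2.1 (add b, !d):
        × closes — contains both d and !d.
      branch 2.2 (add !b, d):
        !!(((!a && d) -> !a) == d): β-rule — branch into ((!a && d) -> !a), d  //  !((!a && d) -> !a), !d.
          branch 2.2.1 (add ((!a && d) -> !a), d):
            ((!a && d) -> !a): β-rule — branch into !(!a && d)  //  !a.
              branch 2.2.1.1 (add !(!a && d)):
                !(!a && d): β-rule — branch into !!a  //  !d.
                  branch 2.2.1.1.1 (add !!a):
                    ○ open, literals {a=T, b=F, d=T, e=F}.
                  branch 2.2.1.1.2 (add !d):
                    × closes — contains both d and !d.
              branch 2.2.1.2 (add !a):
                ○ open, literals {a=F, b=F, d=T, e=F}.
          branch 2.2.2 (add !((!a && d) -> !a), !d):
            × closes — contains both d and !d.
3 branches closed, 3 open.
Each open branch fixes some atoms; the unmentioned ones are free. Counting distinct full assignments: branch {c=T} (a, b, d, e) contributes 16 new; branch {a=T, b=F, d=T, e=F} (c) contributes 1 new; branch {a=F, b=F, d=T, e=F} (c) contributes 1 new. Total: 18.

18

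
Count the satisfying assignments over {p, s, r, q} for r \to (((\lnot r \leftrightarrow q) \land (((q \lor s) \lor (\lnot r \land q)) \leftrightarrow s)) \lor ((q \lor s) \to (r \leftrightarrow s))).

14

Initial set: {(r \to (((\lnot r \leftrightarrow q) \land (((q \lor s) \lor (\lnot r \land q)) \leftrightarrow s)) \lor ((q \lor s) \to (r \leftrightarrow s))))}.
(r \to (((\lnot r \leftrightarrow q) \land (((q \lor s) \lor (\lnot r \land q)) \leftrightarrow s)) \lor ((q \lor s) \to (r \leftrightarrow s)))): β-rule — branch into \lnot r  //  (((\lnot r \leftrightarrow q) \land (((q \lor s) \lor (\lnot r \land q)) \leftrightarrow s)) \lor ((q \lor s) \to (r \leftrightarrow s))).
  branch 1 (add \lnot r):
    ○ open, literals {r=false}.
  branch 2 (add (((\lnot r \leftrightarrow q) \land (((q \lor s) \lor (\lnot r \land q)) \leftrightarrow s)) \lor ((q \lor s) \to (r \leftrightarrow s)))):
    (((\lnot r \leftrightarrow q) \land (((q \lor s) \lor (\lnot r \land q)) \leftrightarrow s)) \lor ((q \lor s) \to (r \leftrightarrow s))): β-rule — branch into ((\lnot r \leftrightarrow q) \land (((q \lor s) \lor (\lnot r \land q)) \leftrightarrow s))  //  ((q \lor s) \to (r \leftrightarrow s)).
      branch 2.1 (add ((\lnot r \leftrightarrow q) \land (((q \lor s) \lor (\lnot r \land q)) \leftrightarrow s))):
        ((\lnot r \leftrightarrow q) \land (((q \lor s) \lor (\lnot r \land q)) \leftrightarrow s)): α-rule — add (\lnot r \leftrightarrow q), (((q \lor s) \lor (\lnot r \land q)) \leftrightarrow s).
        (\lnot r \leftrightarrow q): β-rule — branch into \lnot r, q  //  \lnot \lnot r, \lnot q.
          branch 2.1.1 (add \lnot r, q):
            (((q \lor s) \lor (\lnot r \land q)) \leftrightarrow s): β-rule — branch into ((q \lor s) \lor (\lnot r \land q)), s  //  \lnot ((q \lor s) \lor (\lnot r \land q)), \lnot s.
              branch 2.1.1.1 (add ((q \lor s) \lor (\lnot r \land q)), s):
                ((q \lor s) \lor (\lnot r \land q)): β-rule — branch into (q \lor s)  //  (\lnot r \land q).
                  branch 2.1.1.1.1 (add (q \lor s)):
                    (q \lor s): β-rule — branch into q  //  s.
                      branch 2.1.1.1.1.1 (add q):
                        ○ open, literals {q=true, r=false, s=true}.
                      branch 2.1.1.1.1.2 (add s):
                        ○ open, literals {q=true, r=false, s=true}.
                  branch 2.1.1.1.2 (add (\lnot r \land q)):
                    (\lnot r \land q): α-rule — add \lnot r, q.
                    ○ open, literals {q=true, r=false, s=true}.
              branch 2.1.1.2 (add \lnot ((q \lor s) \lor (\lnot r \land q)), \lnot s):
                \lnot ((q \lor s) \lor (\lnot r \land q)): α-rule — add \lnot (q \lor s), \lnot (\lnot r \land q).
                \lnot (q \lor s): α-rule — add \lnot q, \lnot s.
                × closes — contains both q and \lnot q.
          branch 2.1.2 (add \lnot \lnot r, \lnot q):
            (((q \lor s) \lor (\lnot r \land q)) \leftrightarrow s): β-rule — branch into ((q \lor s) \lor (\lnot r \land q)), s  //  \lnot ((q \lor s) \lor (\lnot r \land q)), \lnot s.
              branch 2.1.2.1 (add ((q \lor s) \lor (\lnot r \land q)), s):
                ((q \lor s) \lor (\lnot r \land q)): β-rule — branch into (q \lor s)  //  (\lnot r \land q).
                  branch 2.1.2.1.1 (add (q \lor s)):
                    (q \lor s): β-rule — branch into q  //  s.
                      branch 2.1.2.1.1.1 (add q):
                        × closes — contains both q and \lnot q.
                      branch 2.1.2.1.1.2 (add s):
                        ○ open, literals {q=false, r=true, s=true}.
                  branch 2.1.2.1.2 (add (\lnot r \land q)):
                    (\lnot r \land q): α-rule — add \lnot r, q.
                    × closes — contains both r and \lnot r.
              branch 2.1.2.2 (add \lnot ((q \lor s) \lor (\lnot r \land q)), \lnot s):
                \lnot ((q \lor s) \lor (\lnot r \land q)): α-rule — add \lnot (q \lor s), \lnot (\lnot r \land q).
                \lnot (q \lor s): α-rule — add \lnot q, \lnot s.
                \lnot (\lnot r \land q): β-rule — branch into \lnot \lnot r  //  \lnot q.
                  branch 2.1.2.2.1 (add \lnot \lnot r):
                    ○ open, literals {q=false, r=true, s=false}.
                  branch 2.1.2.2.2 (add \lnot q):
                    ○ open, literals {q=false, r=true, s=false}.
      branch 2.2 (add ((q \lor s) \to (r \leftrightarrow s))):
        ((q \lor s) \to (r \leftrightarrow s)): β-rule — branch into \lnot (q \lor s)  //  (r \leftrightarrow s).
          branch 2.2.1 (add \lnot (q \lor s)):
            \lnot (q \lor s): α-rule — add \lnot q, \lnot s.
            ○ open, literals {q=false, s=false}.
          branch 2.2.2 (add (r \leftrightarrow s)):
            (r \leftrightarrow s): β-rule — branch into r, s  //  \lnot r, \lnot s.
              branch 2.2.2.1 (add r, s):
                ○ open, literals {r=true, s=true}.
              branch 2.2.2.2 (add \lnot r, \lnot s):
                ○ open, literals {r=false, s=false}.
3 branches closed, 10 open.
Each open branch fixes some atoms; the unmentioned ones are free. Counting distinct full assignments: branch {r=false} (p, s, q) contributes 8 new; branch {q=true, r=false, s=true} (p) contributes 0 new; branch {q=true, r=false, s=true} (p) contributes 0 new; branch {q=true, r=false, s=true} (p) contributes 0 new; branch {q=false, r=true, s=true} (p) contributes 2 new; branch {q=false, r=true, s=false} (p) contributes 2 new; branch {q=false, r=true, s=false} (p) contributes 0 new; branch {q=false, s=false} (p, r) contributes 0 new; branch {r=true, s=true} (p, q) contributes 2 new; branch {r=false, s=false} (p, q) contributes 0 new. Total: 14.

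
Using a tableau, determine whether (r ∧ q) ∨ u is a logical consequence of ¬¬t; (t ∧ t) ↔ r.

Initial set: {¬¬t; ((t ∧ t) ↔ r); ¬((r ∧ q) ∨ u)}.
¬¬t: drop double negation, giving t.
¬((r ∧ q) ∨ u): α-rule — add ¬(r ∧ q), ¬u.
((t ∧ t) ↔ r): β-rule — branch into (t ∧ t), r  //  ¬(t ∧ t), ¬r.
  branch 1 (add (t ∧ t), r):
    (t ∧ t): α-rule — add t, t.
    ¬(r ∧ q): β-rule — branch into ¬r  //  ¬q.
      branch 1.1 (add ¬r):
        × closes — contains both r and ¬r.
      branch 1.2 (add ¬q):
        ○ open, literals {q=false, r=true, t=true, u=false}.
  branch 2 (add ¬(t ∧ t), ¬r):
    ¬(r ∧ q): β-rule — branch into ¬r  //  ¬q.
      branch 2.1 (add ¬r):
        ¬(t ∧ t): β-rule — branch into ¬t  //  ¬t.
          branch 2.1.1 (add ¬t):
            × closes — contains both t and ¬t.
          branch 2.1.2 (add ¬t):
            × closes — contains both t and ¬t.
      branch 2.2 (add ¬q):
        ¬(t ∧ t): β-rule — branch into ¬t  //  ¬t.
          branch 2.2.1 (add ¬t):
            × closes — contains both t and ¬t.
          branch 2.2.2 (add ¬t):
            × closes — contains both t and ¬t.
5 branches closed, 1 open.
An open branch gives a countermodel: q=false, r=true, t=true, u=false (unmentioned atoms arbitrary); the premises hold there but the conclusion fails.

No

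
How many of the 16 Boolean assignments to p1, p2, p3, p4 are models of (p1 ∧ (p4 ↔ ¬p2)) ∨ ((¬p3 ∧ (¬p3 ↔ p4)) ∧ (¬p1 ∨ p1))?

7

Initial set: {((p1 ∧ (p4 ↔ ¬p2)) ∨ ((¬p3 ∧ (¬p3 ↔ p4)) ∧ (¬p1 ∨ p1)))}.
((p1 ∧ (p4 ↔ ¬p2)) ∨ ((¬p3 ∧ (¬p3 ↔ p4)) ∧ (¬p1 ∨ p1))): β-rule — branch into (p1 ∧ (p4 ↔ ¬p2))  //  ((¬p3 ∧ (¬p3 ↔ p4)) ∧ (¬p1 ∨ p1)).
  branch 1 (add (p1 ∧ (p4 ↔ ¬p2))):
    (p1 ∧ (p4 ↔ ¬p2)): α-rule — add p1, (p4 ↔ ¬p2).
    (p4 ↔ ¬p2): β-rule — branch into p4, ¬p2  //  ¬p4, ¬¬p2.
      branch 1.1 (add p4, ¬p2):
        ○ open, literals {p1=true, p2=false, p4=true}.
      branch 1.2 (add ¬p4, ¬¬p2):
        ○ open, literals {p1=true, p2=true, p4=false}.
  branch 2 (add ((¬p3 ∧ (¬p3 ↔ p4)) ∧ (¬p1 ∨ p1))):
    ((¬p3 ∧ (¬p3 ↔ p4)) ∧ (¬p1 ∨ p1)): α-rule — add (¬p3 ∧ (¬p3 ↔ p4)), (¬p1 ∨ p1).
    (¬p3 ∧ (¬p3 ↔ p4)): α-rule — add ¬p3, (¬p3 ↔ p4).
    (¬p1 ∨ p1): β-rule — branch into ¬p1  //  p1.
      branch 2.1 (add ¬p1):
        (¬p3 ↔ p4): β-rule — branch into ¬p3, p4  //  ¬¬p3, ¬p4.
          branch 2.1.1 (add ¬p3, p4):
            ○ open, literals {p1=false, p3=false, p4=true}.
          branch 2.1.2 (add ¬¬p3, ¬p4):
            × closes — contains both p3 and ¬p3.
      branch 2.2 (add p1):
        (¬p3 ↔ p4): β-rule — branch into ¬p3, p4  //  ¬¬p3, ¬p4.
          branch 2.2.1 (add ¬p3, p4):
            ○ open, literals {p1=true, p3=false, p4=true}.
          branch 2.2.2 (add ¬¬p3, ¬p4):
            × closes — contains both p3 and ¬p3.
2 branches closed, 4 open.
Each open branch fixes some atoms; the unmentioned ones are free. Counting distinct full assignments: branch {p1=true, p2=false, p4=true} (p3) contributes 2 new; branch {p1=true, p2=true, p4=false} (p3) contributes 2 new; branch {p1=false, p3=false, p4=true} (p2) contributes 2 new; branch {p1=true, p3=false, p4=true} (p2) contributes 1 new. Total: 7.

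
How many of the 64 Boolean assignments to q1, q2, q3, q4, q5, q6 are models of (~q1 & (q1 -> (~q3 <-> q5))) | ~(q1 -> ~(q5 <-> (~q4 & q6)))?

Initial set: {((~q1 & (q1 -> (~q3 <-> q5))) | ~(q1 -> ~(q5 <-> (~q4 & q6))))}.
((~q1 & (q1 -> (~q3 <-> q5))) | ~(q1 -> ~(q5 <-> (~q4 & q6)))): β-rule — branch into (~q1 & (q1 -> (~q3 <-> q5)))  //  ~(q1 -> ~(q5 <-> (~q4 & q6))).
  branch 1 (add (~q1 & (q1 -> (~q3 <-> q5)))):
    (~q1 & (q1 -> (~q3 <-> q5))): α-rule — add ~q1, (q1 -> (~q3 <-> q5)).
    (q1 -> (~q3 <-> q5)): β-rule — branch into ~q1  //  (~q3 <-> q5).
      branch 1.1 (add ~q1):
        ○ open, literals {q1=0}.
      branch 1.2 (add (~q3 <-> q5)):
        (~q3 <-> q5): β-rule — branch into ~q3, q5  //  ~~q3, ~q5.
          branch 1.2.1 (add ~q3, q5):
            ○ open, literals {q1=0, q3=0, q5=1}.
          branch 1.2.2 (add ~~q3, ~q5):
            ○ open, literals {q1=0, q3=1, q5=0}.
  branch 2 (add ~(q1 -> ~(q5 <-> (~q4 & q6)))):
    ~(q1 -> ~(q5 <-> (~q4 & q6))): α-rule — add q1, ~~(q5 <-> (~q4 & q6)).
    ~~(q5 <-> (~q4 & q6)): β-rule — branch into q5, (~q4 & q6)  //  ~q5, ~(~q4 & q6).
      branch 2.1 (add q5, (~q4 & q6)):
        (~q4 & q6): α-rule — add ~q4, q6.
        ○ open, literals {q1=1, q4=0, q5=1, q6=1}.
      branch 2.2 (add ~q5, ~(~q4 & q6)):
        ~(~q4 & q6): β-rule — branch into ~~q4  //  ~q6.
          branch 2.2.1 (add ~~q4):
            ○ open, literals {q1=1, q4=1, q5=0}.
          branch 2.2.2 (add ~q6):
            ○ open, literals {q1=1, q5=0, q6=0}.
0 branches closed, 6 open.
Each open branch fixes some atoms; the unmentioned ones are free. Counting distinct full assignments: branch {q1=0} (q2, q3, q4, q5, q6) contributes 32 new; branch {q1=0, q3=0, q5=1} (q2, q4, q6) contributes 0 new; branch {q1=0, q3=1, q5=0} (q2, q4, q6) contributes 0 new; branch {q1=1, q4=0, q5=1, q6=1} (q2, q3) contributes 4 new; branch {q1=1, q4=1, q5=0} (q2, q3, q6) contributes 8 new; branch {q1=1, q5=0, q6=0} (q2, q3, q4) contributes 4 new. Total: 48.

48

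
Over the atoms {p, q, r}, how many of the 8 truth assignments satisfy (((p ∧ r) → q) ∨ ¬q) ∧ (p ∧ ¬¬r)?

2

Initial set: {T ((((p ∧ r) → q) ∨ ¬q) ∧ (p ∧ ¬¬r))}.
T ((((p ∧ r) → q) ∨ ¬q) ∧ (p ∧ ¬¬r)): α-rule — add T (((p ∧ r) → q) ∨ ¬q), T (p ∧ ¬¬r).
T (p ∧ ¬¬r): α-rule — add T p, T ¬¬r.
T ¬¬r: drop double negation, giving T r.
T (((p ∧ r) → q) ∨ ¬q): β-rule — branch into T ((p ∧ r) → q)  //  T ¬q.
  branch 1 (add T ((p ∧ r) → q)):
    T ((p ∧ r) → q): β-rule — branch into F (p ∧ r)  //  T q.
      branch 1.1 (add F (p ∧ r)):
        F (p ∧ r): β-rule — branch into F p  //  F r.
          branch 1.1.1 (add F p):
            × closes — contains both p and ¬p.
          branch 1.1.2 (add F r):
            × closes — contains both r and ¬r.
      branch 1.2 (add T q):
        ○ open, literals {p=true, q=true, r=true}.
  branch 2 (add T ¬q):
    ○ open, literals {p=true, q=false, r=true}.
2 branches closed, 2 open.
Each open branch fixes some atoms; the unmentioned ones are free. Counting distinct full assignments: branch {p=true, q=true, r=true} (none free) contributes 1 new; branch {p=true, q=false, r=true} (none free) contributes 1 new. Total: 2.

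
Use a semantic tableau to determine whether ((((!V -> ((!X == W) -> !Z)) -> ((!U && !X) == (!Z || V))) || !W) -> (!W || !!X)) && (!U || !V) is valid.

Not valid

Assume the negation and expand:
Initial set: {F (((((!V -> ((!X == W) -> !Z)) -> ((!U && !X) == (!Z || V))) || !W) -> (!W || !!X)) && (!U || !V))}.
F (((((!V -> ((!X == W) -> !Z)) -> ((!U && !X) == (!Z || V))) || !W) -> (!W || !!X)) && (!U || !V)): β-rule — branch into F ((((!V -> ((!X == W) -> !Z)) -> ((!U && !X) == (!Z || V))) || !W) -> (!W || !!X))  //  F (!U || !V).
  branch 1 (add F ((((!V -> ((!X == W) -> !Z)) -> ((!U && !X) == (!Z || V))) || !W) -> (!W || !!X))):
    F ((((!V -> ((!X == W) -> !Z)) -> ((!U && !X) == (!Z || V))) || !W) -> (!W || !!X)): α-rule — add T (((!V -> ((!X == W) -> !Z)) -> ((!U && !X) == (!Z || V))) || !W), F (!W || !!X).
    F (!W || !!X): α-rule — add F !W, F !!X.
    F !!X: drop double negation, giving F X.
    T (((!V -> ((!X == W) -> !Z)) -> ((!U && !X) == (!Z || V))) || !W): β-rule — branch into T ((!V -> ((!X == W) -> !Z)) -> ((!U && !X) == (!Z || V)))  //  T !W.
      branch 1.1 (add T ((!V -> ((!X == W) -> !Z)) -> ((!U && !X) == (!Z || V)))):
        T ((!V -> ((!X == W) -> !Z)) -> ((!U && !X) == (!Z || V))): β-rule — branch into F (!V -> ((!X == W) -> !Z))  //  T ((!U && !X) == (!Z || V)).
          branch 1.1.1 (add F (!V -> ((!X == W) -> !Z))):
            F (!V -> ((!X == W) -> !Z)): α-rule — add T !V, F ((!X == W) -> !Z).
            F ((!X == W) -> !Z): α-rule — add T (!X == W), F !Z.
            T (!X == W): β-rule — branch into T !X, T W  //  F !X, F W.
              branch 1.1.1.1 (add T !X, T W):
                ○ open, literals {V=0, W=1, X=0, Z=1}.
              branch 1.1.1.2 (add F !X, F W):
                × closes — contains both X and !X.
          branch 1.1.2 (add T ((!U && !X) == (!Z || V))):
            T ((!U && !X) == (!Z || V)): β-rule — branch into T (!U && !X), T (!Z || V)  //  F (!U && !X), F (!Z || V).
              branch 1.1.2.1 (add T (!U && !X), T (!Z || V)):
                T (!U && !X): α-rule — add T !U, T !X.
                T (!Z || V): β-rule — branch into T !Z  //  T V.
                  branch 1.1.2.1.1 (add T !Z):
                    ○ open, literals {U=0, W=1, X=0, Z=0}.
                  branch 1.1.2.1.2 (add T V):
                    ○ open, literals {U=0, V=1, W=1, X=0}.
              branch 1.1.2.2 (add F (!U && !X), F (!Z || V)):
                F (!Z || V): α-rule — add F !Z, F V.
                F (!U && !X): β-rule — branch into F !U  //  F !X.
                  branch 1.1.2.2.1 (add F !U):
                    ○ open, literals {U=1, V=0, W=1, X=0, Z=1}.
                  branch 1.1.2.2.2 (add F !X):
                    × closes — contains both X and !X.
      branch 1.2 (add T !W):
        × closes — contains both W and !W.
  branch 2 (add F (!U || !V)):
    F (!U || !V): α-rule — add F !U, F !V.
    ○ open, literals {U=1, V=1}.
3 branches closed, 5 open.
An open branch gives a countermodel: V=0, W=1, X=0, Z=1 (unmentioned atoms arbitrary); under it the original formula is false.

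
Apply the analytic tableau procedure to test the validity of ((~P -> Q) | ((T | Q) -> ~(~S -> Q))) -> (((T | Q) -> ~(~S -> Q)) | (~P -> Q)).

Valid

Assume the negation and expand:
Initial set: {F (((~P -> Q) | ((T | Q) -> ~(~S -> Q))) -> (((T | Q) -> ~(~S -> Q)) | (~P -> Q)))}.
F (((~P -> Q) | ((T | Q) -> ~(~S -> Q))) -> (((T | Q) -> ~(~S -> Q)) | (~P -> Q))): α-rule — add T ((~P -> Q) | ((T | Q) -> ~(~S -> Q))), F (((T | Q) -> ~(~S -> Q)) | (~P -> Q)).
F (((T | Q) -> ~(~S -> Q)) | (~P -> Q)): α-rule — add F ((T | Q) -> ~(~S -> Q)), F (~P -> Q).
F ((T | Q) -> ~(~S -> Q)): α-rule — add T (T | Q), F ~(~S -> Q).
F (~P -> Q): α-rule — add T ~P, F Q.
T ((~P -> Q) | ((T | Q) -> ~(~S -> Q))): β-rule — branch into T (~P -> Q)  //  T ((T | Q) -> ~(~S -> Q)).
  branch 1 (add T (~P -> Q)):
    T (T | Q): β-rule — branch into T T  //  T Q.
      branch 1.1 (add T T):
        F ~(~S -> Q): β-rule — branch into F ~S  //  T Q.
          branch 1.1.1 (add F ~S):
            T (~P -> Q): β-rule — branch into F ~P  //  T Q.
              branch 1.1.1.1 (add F ~P):
                × closes — contains both P and ~P.
              branch 1.1.1.2 (add T Q):
                × closes — contains both Q and ~Q.
          branch 1.1.2 (add T Q):
            × closes — contains both Q and ~Q.
      branch 1.2 (add T Q):
        × closes — contains both Q and ~Q.
  branch 2 (add T ((T | Q) -> ~(~S -> Q))):
    T (T | Q): β-rule — branch into T T  //  T Q.
      branch 2.1 (add T T):
        F ~(~S -> Q): β-rule — branch into F ~S  //  T Q.
          branch 2.1.1 (add F ~S):
            T ((T | Q) -> ~(~S -> Q)): β-rule — branch into F (T | Q)  //  T ~(~S -> Q).
              branch 2.1.1.1 (add F (T | Q)):
                F (T | Q): α-rule — add F T, F Q.
                × closes — contains both T and ~T.
              branch 2.1.1.2 (add T ~(~S -> Q)):
                T ~(~S -> Q): α-rule — add T ~S, F Q.
                × closes — contains both S and ~S.
          branch 2.1.2 (add T Q):
            × closes — contains both Q and ~Q.
      branch 2.2 (add T Q):
        × closes — contains both Q and ~Q.
All 8 branches close.
Every branch closed, so the negation is unsatisfiable and the formula is valid.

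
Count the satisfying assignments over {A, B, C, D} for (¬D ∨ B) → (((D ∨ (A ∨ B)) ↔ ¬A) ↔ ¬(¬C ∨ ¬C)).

10

Initial set: {((¬D ∨ B) → (((D ∨ (A ∨ B)) ↔ ¬A) ↔ ¬(¬C ∨ ¬C)))}.
((¬D ∨ B) → (((D ∨ (A ∨ B)) ↔ ¬A) ↔ ¬(¬C ∨ ¬C))): β-rule — branch into ¬(¬D ∨ B)  //  (((D ∨ (A ∨ B)) ↔ ¬A) ↔ ¬(¬C ∨ ¬C)).
  branch 1 (add ¬(¬D ∨ B)):
    ¬(¬D ∨ B): α-rule — add ¬¬D, ¬B.
    ○ open, literals {B=F, D=T}.
  branch 2 (add (((D ∨ (A ∨ B)) ↔ ¬A) ↔ ¬(¬C ∨ ¬C))):
    (((D ∨ (A ∨ B)) ↔ ¬A) ↔ ¬(¬C ∨ ¬C)): β-rule — branch into ((D ∨ (A ∨ B)) ↔ ¬A), ¬(¬C ∨ ¬C)  //  ¬((D ∨ (A ∨ B)) ↔ ¬A), ¬¬(¬C ∨ ¬C).
      branch 2.1 (add ((D ∨ (A ∨ B)) ↔ ¬A), ¬(¬C ∨ ¬C)):
        ¬(¬C ∨ ¬C): α-rule — add ¬¬C, ¬¬C.
        ((D ∨ (A ∨ B)) ↔ ¬A): β-rule — branch into (D ∨ (A ∨ B)), ¬A  //  ¬(D ∨ (A ∨ B)), ¬¬A.
          branch 2.1.1 (add (D ∨ (A ∨ B)), ¬A):
            (D ∨ (A ∨ B)): β-rule — branch into D  //  (A ∨ B).
              branch 2.1.1.1 (add D):
                ○ open, literals {A=F, C=T, D=T}.
              branch 2.1.1.2 (add (A ∨ B)):
                (A ∨ B): β-rule — branch into A  //  B.
                  branch 2.1.1.2.1 (add A):
                    × closes — contains both A and ¬A.
                  branch 2.1.1.2.2 (add B):
                    ○ open, literals {A=F, B=T, C=T}.
          branch 2.1.2 (add ¬(D ∨ (A ∨ B)), ¬¬A):
            ¬(D ∨ (A ∨ B)): α-rule — add ¬D, ¬(A ∨ B).
            ¬(A ∨ B): α-rule — add ¬A, ¬B.
            × closes — contains both A and ¬A.
      branch 2.2 (add ¬((D ∨ (A ∨ B)) ↔ ¬A), ¬¬(¬C ∨ ¬C)):
        ¬((D ∨ (A ∨ B)) ↔ ¬A): β-rule — branch into (D ∨ (A ∨ B)), ¬¬A  //  ¬(D ∨ (A ∨ B)), ¬A.
          branch 2.2.1 (add (D ∨ (A ∨ B)), ¬¬A):
            ¬¬(¬C ∨ ¬C): β-rule — branch into ¬C  //  ¬C.
              branch 2.2.1.1 (add ¬C):
                (D ∨ (A ∨ B)): β-rule — branch into D  //  (A ∨ B).
                  branch 2.2.1.1.1 (add D):
                    ○ open, literals {A=T, C=F, D=T}.
                  branch 2.2.1.1.2 (add (A ∨ B)):
                    (A ∨ B): β-rule — branch into A  //  B.
                      branch 2.2.1.1.2.1 (add A):
                        ○ open, literals {A=T, C=F}.
                      branch 2.2.1.1.2.2 (add B):
                        ○ open, literals {A=T, B=T, C=F}.
              branch 2.2.1.2 (add ¬C):
                (D ∨ (A ∨ B)): β-rule — branch into D  //  (A ∨ B).
                  branch 2.2.1.2.1 (add D):
                    ○ open, literals {A=T, C=F, D=T}.
                  branch 2.2.1.2.2 (add (A ∨ B)):
                    (A ∨ B): β-rule — branch into A  //  B.
                      branch 2.2.1.2.2.1 (add A):
                        ○ open, literals {A=T, C=F}.
                      branch 2.2.1.2.2.2 (add B):
                        ○ open, literals {A=T, B=T, C=F}.
          branch 2.2.2 (add ¬(D ∨ (A ∨ B)), ¬A):
            ¬(D ∨ (A ∨ B)): α-rule — add ¬D, ¬(A ∨ B).
            ¬(A ∨ B): α-rule — add ¬A, ¬B.
            ¬¬(¬C ∨ ¬C): β-rule — branch into ¬C  //  ¬C.
              branch 2.2.2.1 (add ¬C):
                ○ open, literals {A=F, B=F, C=F, D=F}.
              branch 2.2.2.2 (add ¬C):
                ○ open, literals {A=F, B=F, C=F, D=F}.
2 branches closed, 11 open.
Each open branch fixes some atoms; the unmentioned ones are free. Counting distinct full assignments: branch {B=F, D=T} (A, C) contributes 4 new; branch {A=F, C=T, D=T} (B) contributes 1 new; branch {A=F, B=T, C=T} (D) contributes 1 new; branch {A=T, C=F, D=T} (B) contributes 1 new; branch {A=T, C=F} (B, D) contributes 2 new; branch {A=T, B=T, C=F} (D) contributes 0 new; branch {A=T, C=F, D=T} (B) contributes 0 new; branch {A=T, C=F} (B, D) contributes 0 new; branch {A=T, B=T, C=F} (D) contributes 0 new; branch {A=F, B=F, C=F, D=F} (none free) contributes 1 new; branch {A=F, B=F, C=F, D=F} (none free) contributes 0 new. Total: 10.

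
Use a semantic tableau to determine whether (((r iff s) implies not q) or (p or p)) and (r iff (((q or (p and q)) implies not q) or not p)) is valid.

Not valid

Assume the negation and expand:
Initial set: {not ((((r iff s) implies not q) or (p or p)) and (r iff (((q or (p and q)) implies not q) or not p)))}.
not ((((r iff s) implies not q) or (p or p)) and (r iff (((q or (p and q)) implies not q) or not p))): β-rule — branch into not (((r iff s) implies not q) or (p or p))  //  not (r iff (((q or (p and q)) implies not q) or not p)).
  branch 1 (add not (((r iff s) implies not q) or (p or p))):
    not (((r iff s) implies not q) or (p or p)): α-rule — add not ((r iff s) implies not q), not (p or p).
    not ((r iff s) implies not q): α-rule — add (r iff s), not not q.
    not (p or p): α-rule — add not p, not p.
    (r iff s): β-rule — branch into r, s  //  not r, not s.
      branch 1.1 (add r, s):
        ○ open, literals {p=0, q=1, r=1, s=1}.
      branch 1.2 (add not r, not s):
        ○ open, literals {p=0, q=1, r=0, s=0}.
  branch 2 (add not (r iff (((q or (p and q)) implies not q) or not p))):
    not (r iff (((q or (p and q)) implies not q) or not p)): β-rule — branch into r, not (((q or (p and q)) implies not q) or not p)  //  not r, (((q or (p and q)) implies not q) or not p).
      branch 2.1 (add r, not (((q or (p and q)) implies not q) or not p)):
        not (((q or (p and q)) implies not q) or not p): α-rule — add not ((q or (p and q)) implies not q), not not p.
        not ((q or (p and q)) implies not q): α-rule — add (q or (p and q)), not not q.
        (q or (p and q)): β-rule — branch into q  //  (p and q).
          branch 2.1.1 (add q):
            ○ open, literals {p=1, q=1, r=1}.
          branch 2.1.2 (add (p and q)):
            (p and q): α-rule — add p, q.
            ○ open, literals {p=1, q=1, r=1}.
      branch 2.2 (add not r, (((q or (p and q)) implies not q) or not p)):
        (((q or (p and q)) implies not q) or not p): β-rule — branch into ((q or (p and q)) implies not q)  //  not p.
          branch 2.2.1 (add ((q or (p and q)) implies not q)):
            ((q or (p and q)) implies not q): β-rule — branch into not (q or (p and q))  //  not q.
              branch 2.2.1.1 (add not (q or (p and q))):
                not (q or (p and q)): α-rule — add not q, not (p and q).
                not (p and q): β-rule — branch into not p  //  not q.
                  branch 2.2.1.1.1 (add not p):
                    ○ open, literals {p=0, q=0, r=0}.
                  branch 2.2.1.1.2 (add not q):
                    ○ open, literals {q=0, r=0}.
              branch 2.2.1.2 (add not q):
                ○ open, literals {q=0, r=0}.
          branch 2.2.2 (add not p):
            ○ open, literals {p=0, r=0}.
0 branches closed, 8 open.
An open branch gives a countermodel: p=0, q=1, r=1, s=1 (unmentioned atoms arbitrary); under it the original formula is false.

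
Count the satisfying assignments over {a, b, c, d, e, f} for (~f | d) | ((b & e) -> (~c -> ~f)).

62

Initial set: {((~f | d) | ((b & e) -> (~c -> ~f)))}.
((~f | d) | ((b & e) -> (~c -> ~f))): β-rule — branch into (~f | d)  //  ((b & e) -> (~c -> ~f)).
  branch 1 (add (~f | d)):
    (~f | d): β-rule — branch into ~f  //  d.
      branch 1.1 (add ~f):
        ○ open, literals {f=0}.
      branch 1.2 (add d):
        ○ open, literals {d=1}.
  branch 2 (add ((b & e) -> (~c -> ~f))):
    ((b & e) -> (~c -> ~f)): β-rule — branch into ~(b & e)  //  (~c -> ~f).
      branch 2.1 (add ~(b & e)):
        ~(b & e): β-rule — branch into ~b  //  ~e.
          branch 2.1.1 (add ~b):
            ○ open, literals {b=0}.
          branch 2.1.2 (add ~e):
            ○ open, literals {e=0}.
      branch 2.2 (add (~c -> ~f)):
        (~c -> ~f): β-rule — branch into ~~c  //  ~f.
          branch 2.2.1 (add ~~c):
            ○ open, literals {c=1}.
          branch 2.2.2 (add ~f):
            ○ open, literals {f=0}.
0 branches closed, 6 open.
Each open branch fixes some atoms; the unmentioned ones are free. Counting distinct full assignments: branch {f=0} (a, b, c, d, e) contributes 32 new; branch {d=1} (a, b, c, e, f) contributes 16 new; branch {b=0} (a, c, d, e, f) contributes 8 new; branch {e=0} (a, b, c, d, f) contributes 4 new; branch {c=1} (a, b, d, e, f) contributes 2 new; branch {f=0} (a, b, c, d, e) contributes 0 new. Total: 62.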